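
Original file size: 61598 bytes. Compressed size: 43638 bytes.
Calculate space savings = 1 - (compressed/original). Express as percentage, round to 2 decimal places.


ratio = compressed/original = 43638/61598 = 0.708432
savings = 1 - ratio = 1 - 0.708432 = 0.291568
as a percentage: 0.291568 * 100 = 29.16%

Space savings = 1 - 43638/61598 = 29.16%


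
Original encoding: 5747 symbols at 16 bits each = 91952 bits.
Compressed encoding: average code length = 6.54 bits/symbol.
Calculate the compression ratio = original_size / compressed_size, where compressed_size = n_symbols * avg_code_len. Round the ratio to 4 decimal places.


original_size = n_symbols * orig_bits = 5747 * 16 = 91952 bits
compressed_size = n_symbols * avg_code_len = 5747 * 6.54 = 37585.38 bits
ratio = original_size / compressed_size = 91952 / 37585.38 = 2.4465

Compression ratio = 2.4465


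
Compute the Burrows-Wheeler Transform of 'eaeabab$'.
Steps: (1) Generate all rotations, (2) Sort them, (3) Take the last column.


Rotations (sorted):
  0: $eaeabab -> last char: b
  1: ab$eaeab -> last char: b
  2: abab$eae -> last char: e
  3: aeabab$e -> last char: e
  4: b$eaeaba -> last char: a
  5: bab$eaea -> last char: a
  6: eabab$ea -> last char: a
  7: eaeabab$ -> last char: $


BWT = bbeeaaa$


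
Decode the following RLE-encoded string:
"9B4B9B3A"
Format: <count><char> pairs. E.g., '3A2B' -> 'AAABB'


Expanding each <count><char> pair:
  9B -> 'BBBBBBBBB'
  4B -> 'BBBB'
  9B -> 'BBBBBBBBB'
  3A -> 'AAA'

Decoded = BBBBBBBBBBBBBBBBBBBBBBAAA


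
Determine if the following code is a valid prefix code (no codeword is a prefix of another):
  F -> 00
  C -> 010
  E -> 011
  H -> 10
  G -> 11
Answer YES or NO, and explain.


Checking each pair (does one codeword prefix another?):
  F='00' vs C='010': no prefix
  F='00' vs E='011': no prefix
  F='00' vs H='10': no prefix
  F='00' vs G='11': no prefix
  C='010' vs F='00': no prefix
  C='010' vs E='011': no prefix
  C='010' vs H='10': no prefix
  C='010' vs G='11': no prefix
  E='011' vs F='00': no prefix
  E='011' vs C='010': no prefix
  E='011' vs H='10': no prefix
  E='011' vs G='11': no prefix
  H='10' vs F='00': no prefix
  H='10' vs C='010': no prefix
  H='10' vs E='011': no prefix
  H='10' vs G='11': no prefix
  G='11' vs F='00': no prefix
  G='11' vs C='010': no prefix
  G='11' vs E='011': no prefix
  G='11' vs H='10': no prefix
No violation found over all pairs.

YES -- this is a valid prefix code. No codeword is a prefix of any other codeword.


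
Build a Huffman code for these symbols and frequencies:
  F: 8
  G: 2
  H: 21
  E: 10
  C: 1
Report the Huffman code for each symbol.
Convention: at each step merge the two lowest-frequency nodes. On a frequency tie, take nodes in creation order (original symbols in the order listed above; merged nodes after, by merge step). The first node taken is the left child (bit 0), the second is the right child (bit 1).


Huffman tree construction:
Step 1: Merge C(1) + G(2) = 3
Step 2: Merge (C+G)(3) + F(8) = 11
Step 3: Merge E(10) + ((C+G)+F)(11) = 21
Step 4: Merge H(21) + (E+((C+G)+F))(21) = 42
Read each symbol's code off the tree from the root (left child = 0, right child = 1).

Codes:
  F: 111 (length 3)
  G: 1101 (length 4)
  H: 0 (length 1)
  E: 10 (length 2)
  C: 1100 (length 4)
Average code length: 77/42 = 1.8333 bits/symbol


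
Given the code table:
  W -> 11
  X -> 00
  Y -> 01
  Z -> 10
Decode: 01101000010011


Decoding:
01 -> Y
10 -> Z
10 -> Z
00 -> X
01 -> Y
00 -> X
11 -> W


Result: YZZXYXW


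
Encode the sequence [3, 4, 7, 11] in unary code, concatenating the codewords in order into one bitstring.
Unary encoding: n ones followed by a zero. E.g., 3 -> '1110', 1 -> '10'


Encode each number as n ones followed by a terminating 0:
  3 -> 1110 (4 bits)
  4 -> 11110 (5 bits)
  7 -> 11111110 (8 bits)
  11 -> 111111111110 (12 bits)
Total length = 4 + 5 + 8 + 12 = 29 bits.

Unary([3, 4, 7, 11]) = 11101111011111110111111111110 (29 bits)


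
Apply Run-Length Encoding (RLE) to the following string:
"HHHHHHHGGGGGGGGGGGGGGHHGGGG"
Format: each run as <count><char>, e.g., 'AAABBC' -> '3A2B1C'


Scanning runs left to right:
  i=0: run of 'H' x 7 -> '7H'
  i=7: run of 'G' x 14 -> '14G'
  i=21: run of 'H' x 2 -> '2H'
  i=23: run of 'G' x 4 -> '4G'

RLE = 7H14G2H4G


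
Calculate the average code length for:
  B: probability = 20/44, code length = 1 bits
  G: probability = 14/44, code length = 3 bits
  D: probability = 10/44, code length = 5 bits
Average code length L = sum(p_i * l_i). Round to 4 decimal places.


Weighted contributions p_i * l_i:
  B: (20/44) * 1 = 20/44
  G: (14/44) * 3 = 42/44
  D: (10/44) * 5 = 50/44
Sum = (20 + 42 + 50)/44 = 112/44

L = 112/44 = 2.5455 bits/symbol


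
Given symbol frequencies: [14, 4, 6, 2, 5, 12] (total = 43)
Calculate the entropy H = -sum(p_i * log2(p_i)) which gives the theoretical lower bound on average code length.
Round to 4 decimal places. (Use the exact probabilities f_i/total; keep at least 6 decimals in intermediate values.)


Per-symbol terms -p_i * log2(p_i) with p_i = f_i/43:
  p = 14/43 = 0.325581: log2(p) = -1.618910, -p*log2(p) = 0.527087
  p = 4/43 = 0.093023: log2(p) = -3.426265, -p*log2(p) = 0.318722
  p = 6/43 = 0.139535: log2(p) = -2.841302, -p*log2(p) = 0.396461
  p = 2/43 = 0.046512: log2(p) = -4.426265, -p*log2(p) = 0.205873
  p = 5/43 = 0.116279: log2(p) = -3.104337, -p*log2(p) = 0.360969
  p = 12/43 = 0.279070: log2(p) = -1.841302, -p*log2(p) = 0.513852
H = 0.527087 + 0.318722 + 0.396461 + 0.205873 + 0.360969 + 0.513852 = 2.322964

H = 2.323 bits/symbol


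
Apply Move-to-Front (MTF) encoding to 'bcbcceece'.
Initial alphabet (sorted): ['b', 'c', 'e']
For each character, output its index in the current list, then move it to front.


MTF encoding:
'b': index 0 in ['b', 'c', 'e'] -> ['b', 'c', 'e']
'c': index 1 in ['b', 'c', 'e'] -> ['c', 'b', 'e']
'b': index 1 in ['c', 'b', 'e'] -> ['b', 'c', 'e']
'c': index 1 in ['b', 'c', 'e'] -> ['c', 'b', 'e']
'c': index 0 in ['c', 'b', 'e'] -> ['c', 'b', 'e']
'e': index 2 in ['c', 'b', 'e'] -> ['e', 'c', 'b']
'e': index 0 in ['e', 'c', 'b'] -> ['e', 'c', 'b']
'c': index 1 in ['e', 'c', 'b'] -> ['c', 'e', 'b']
'e': index 1 in ['c', 'e', 'b'] -> ['e', 'c', 'b']


Output: [0, 1, 1, 1, 0, 2, 0, 1, 1]


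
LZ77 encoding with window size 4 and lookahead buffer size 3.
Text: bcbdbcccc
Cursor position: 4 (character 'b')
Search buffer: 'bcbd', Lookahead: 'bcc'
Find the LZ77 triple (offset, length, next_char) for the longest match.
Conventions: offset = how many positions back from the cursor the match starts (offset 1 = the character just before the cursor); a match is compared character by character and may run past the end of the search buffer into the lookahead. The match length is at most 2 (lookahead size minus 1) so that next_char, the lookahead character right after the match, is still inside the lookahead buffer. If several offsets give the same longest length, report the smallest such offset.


Try each offset into the search buffer:
  offset=1 (pos 3, char 'd'): match length 0
  offset=2 (pos 2, char 'b'): match length 1
  offset=3 (pos 1, char 'c'): match length 0
  offset=4 (pos 0, char 'b'): match length 2
Longest match has length 2 at offset 4.
next_char = character at position 4 + 2 = 6 -> 'c'

Best match: offset=4, length=2 (matching 'bc' starting at position 0)
LZ77 triple: (4, 2, 'c')


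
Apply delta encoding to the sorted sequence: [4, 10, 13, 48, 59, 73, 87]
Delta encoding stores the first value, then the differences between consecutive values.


First value: 4
Deltas:
  10 - 4 = 6
  13 - 10 = 3
  48 - 13 = 35
  59 - 48 = 11
  73 - 59 = 14
  87 - 73 = 14


Delta encoded: [4, 6, 3, 35, 11, 14, 14]


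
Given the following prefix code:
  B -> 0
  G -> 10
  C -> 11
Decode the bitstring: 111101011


Decoding step by step:
Bits 11 -> C
Bits 11 -> C
Bits 0 -> B
Bits 10 -> G
Bits 11 -> C


Decoded message: CCBGC


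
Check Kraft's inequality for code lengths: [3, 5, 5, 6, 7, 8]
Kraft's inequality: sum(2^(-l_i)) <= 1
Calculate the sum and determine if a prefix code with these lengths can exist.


Sum = 2^(-3) + 2^(-5) + 2^(-5) + 2^(-6) + 2^(-7) + 2^(-8)
    = 0.125 + 0.03125 + 0.03125 + 0.015625 + 0.0078125 + 0.00390625
    = 55/256 = 0.21484375
Since 0.21484375 <= 1, Kraft's inequality IS satisfied.
A prefix code with these lengths CAN exist.

Kraft sum = 0.21484375. Satisfied.


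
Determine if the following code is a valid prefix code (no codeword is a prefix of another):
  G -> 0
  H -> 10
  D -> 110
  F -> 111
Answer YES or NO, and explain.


Checking each pair (does one codeword prefix another?):
  G='0' vs H='10': no prefix
  G='0' vs D='110': no prefix
  G='0' vs F='111': no prefix
  H='10' vs G='0': no prefix
  H='10' vs D='110': no prefix
  H='10' vs F='111': no prefix
  D='110' vs G='0': no prefix
  D='110' vs H='10': no prefix
  D='110' vs F='111': no prefix
  F='111' vs G='0': no prefix
  F='111' vs H='10': no prefix
  F='111' vs D='110': no prefix
No violation found over all pairs.

YES -- this is a valid prefix code. No codeword is a prefix of any other codeword.


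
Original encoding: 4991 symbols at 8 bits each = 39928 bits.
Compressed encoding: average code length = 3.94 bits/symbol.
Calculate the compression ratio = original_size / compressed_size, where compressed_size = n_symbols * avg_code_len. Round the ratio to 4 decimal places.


original_size = n_symbols * orig_bits = 4991 * 8 = 39928 bits
compressed_size = n_symbols * avg_code_len = 4991 * 3.94 = 19664.54 bits
ratio = original_size / compressed_size = 39928 / 19664.54 = 2.0305

Compression ratio = 2.0305


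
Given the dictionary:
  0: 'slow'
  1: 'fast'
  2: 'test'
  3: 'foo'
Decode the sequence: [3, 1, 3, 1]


Look up each index in the dictionary:
  3 -> 'foo'
  1 -> 'fast'
  3 -> 'foo'
  1 -> 'fast'

Decoded: "foo fast foo fast"


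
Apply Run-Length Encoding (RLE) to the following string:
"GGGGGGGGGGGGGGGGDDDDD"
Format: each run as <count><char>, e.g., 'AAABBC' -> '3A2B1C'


Scanning runs left to right:
  i=0: run of 'G' x 16 -> '16G'
  i=16: run of 'D' x 5 -> '5D'

RLE = 16G5D


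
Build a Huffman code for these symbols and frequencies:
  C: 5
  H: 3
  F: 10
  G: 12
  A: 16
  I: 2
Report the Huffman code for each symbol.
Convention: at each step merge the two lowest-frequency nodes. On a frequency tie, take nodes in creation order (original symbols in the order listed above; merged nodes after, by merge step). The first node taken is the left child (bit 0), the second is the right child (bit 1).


Huffman tree construction:
Step 1: Merge I(2) + H(3) = 5
Step 2: Merge C(5) + (I+H)(5) = 10
Step 3: Merge F(10) + (C+(I+H))(10) = 20
Step 4: Merge G(12) + A(16) = 28
Step 5: Merge (F+(C+(I+H)))(20) + (G+A)(28) = 48
Read each symbol's code off the tree from the root (left child = 0, right child = 1).

Codes:
  C: 010 (length 3)
  H: 0111 (length 4)
  F: 00 (length 2)
  G: 10 (length 2)
  A: 11 (length 2)
  I: 0110 (length 4)
Average code length: 111/48 = 2.3125 bits/symbol


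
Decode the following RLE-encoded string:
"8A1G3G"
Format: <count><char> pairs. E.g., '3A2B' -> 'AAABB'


Expanding each <count><char> pair:
  8A -> 'AAAAAAAA'
  1G -> 'G'
  3G -> 'GGG'

Decoded = AAAAAAAAGGGG


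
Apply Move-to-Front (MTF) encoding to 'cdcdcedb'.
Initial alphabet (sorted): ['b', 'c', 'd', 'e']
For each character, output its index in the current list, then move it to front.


MTF encoding:
'c': index 1 in ['b', 'c', 'd', 'e'] -> ['c', 'b', 'd', 'e']
'd': index 2 in ['c', 'b', 'd', 'e'] -> ['d', 'c', 'b', 'e']
'c': index 1 in ['d', 'c', 'b', 'e'] -> ['c', 'd', 'b', 'e']
'd': index 1 in ['c', 'd', 'b', 'e'] -> ['d', 'c', 'b', 'e']
'c': index 1 in ['d', 'c', 'b', 'e'] -> ['c', 'd', 'b', 'e']
'e': index 3 in ['c', 'd', 'b', 'e'] -> ['e', 'c', 'd', 'b']
'd': index 2 in ['e', 'c', 'd', 'b'] -> ['d', 'e', 'c', 'b']
'b': index 3 in ['d', 'e', 'c', 'b'] -> ['b', 'd', 'e', 'c']


Output: [1, 2, 1, 1, 1, 3, 2, 3]


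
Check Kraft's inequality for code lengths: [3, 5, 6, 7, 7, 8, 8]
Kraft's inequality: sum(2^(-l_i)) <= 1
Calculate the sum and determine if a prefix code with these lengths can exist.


Sum = 2^(-3) + 2^(-5) + 2^(-6) + 2^(-7) + 2^(-7) + 2^(-8) + 2^(-8)
    = 0.125 + 0.03125 + 0.015625 + 0.0078125 + 0.0078125 + 0.00390625 + 0.00390625
    = 50/256 = 0.1953125
Since 0.1953125 <= 1, Kraft's inequality IS satisfied.
A prefix code with these lengths CAN exist.

Kraft sum = 0.1953125. Satisfied.


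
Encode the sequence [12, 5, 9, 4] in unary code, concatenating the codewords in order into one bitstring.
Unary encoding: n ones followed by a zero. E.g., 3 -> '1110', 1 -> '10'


Encode each number as n ones followed by a terminating 0:
  12 -> 1111111111110 (13 bits)
  5 -> 111110 (6 bits)
  9 -> 1111111110 (10 bits)
  4 -> 11110 (5 bits)
Total length = 13 + 6 + 10 + 5 = 34 bits.

Unary([12, 5, 9, 4]) = 1111111111110111110111111111011110 (34 bits)


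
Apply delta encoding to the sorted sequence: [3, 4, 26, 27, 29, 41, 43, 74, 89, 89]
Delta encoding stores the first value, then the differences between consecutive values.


First value: 3
Deltas:
  4 - 3 = 1
  26 - 4 = 22
  27 - 26 = 1
  29 - 27 = 2
  41 - 29 = 12
  43 - 41 = 2
  74 - 43 = 31
  89 - 74 = 15
  89 - 89 = 0


Delta encoded: [3, 1, 22, 1, 2, 12, 2, 31, 15, 0]


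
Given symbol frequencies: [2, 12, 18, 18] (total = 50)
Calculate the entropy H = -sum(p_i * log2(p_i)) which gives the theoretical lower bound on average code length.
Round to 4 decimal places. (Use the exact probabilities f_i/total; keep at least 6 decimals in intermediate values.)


Per-symbol terms -p_i * log2(p_i) with p_i = f_i/50:
  p = 2/50 = 0.040000: log2(p) = -4.643856, -p*log2(p) = 0.185754
  p = 12/50 = 0.240000: log2(p) = -2.058894, -p*log2(p) = 0.494134
  p = 18/50 = 0.360000: log2(p) = -1.473931, -p*log2(p) = 0.530615
  p = 18/50 = 0.360000: log2(p) = -1.473931, -p*log2(p) = 0.530615
H = 0.185754 + 0.494134 + 0.530615 + 0.530615 = 1.741118

H = 1.7411 bits/symbol


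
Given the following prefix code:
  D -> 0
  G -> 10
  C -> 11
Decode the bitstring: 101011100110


Decoding step by step:
Bits 10 -> G
Bits 10 -> G
Bits 11 -> C
Bits 10 -> G
Bits 0 -> D
Bits 11 -> C
Bits 0 -> D


Decoded message: GGCGDCD


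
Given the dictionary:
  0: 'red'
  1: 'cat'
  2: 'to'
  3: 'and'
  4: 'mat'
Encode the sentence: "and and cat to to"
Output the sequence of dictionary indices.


Look up each word in the dictionary:
  'and' -> 3
  'and' -> 3
  'cat' -> 1
  'to' -> 2
  'to' -> 2

Encoded: [3, 3, 1, 2, 2]


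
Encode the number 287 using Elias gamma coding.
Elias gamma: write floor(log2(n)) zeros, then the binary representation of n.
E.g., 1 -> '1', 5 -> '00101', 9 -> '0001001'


num_bits = floor(log2(287)) + 1 = 9
leading_zeros = num_bits - 1 = 8
binary(287) = 100011111

Elias gamma(287) = '00000000' + '100011111' = 00000000100011111 (17 bits)


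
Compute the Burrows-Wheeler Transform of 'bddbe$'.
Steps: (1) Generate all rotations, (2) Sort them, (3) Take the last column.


Rotations (sorted):
  0: $bddbe -> last char: e
  1: bddbe$ -> last char: $
  2: be$bdd -> last char: d
  3: dbe$bd -> last char: d
  4: ddbe$b -> last char: b
  5: e$bddb -> last char: b


BWT = e$ddbb


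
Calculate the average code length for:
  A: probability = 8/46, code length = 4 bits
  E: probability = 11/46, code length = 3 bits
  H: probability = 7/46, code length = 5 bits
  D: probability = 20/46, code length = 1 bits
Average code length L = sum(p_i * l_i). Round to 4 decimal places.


Weighted contributions p_i * l_i:
  A: (8/46) * 4 = 32/46
  E: (11/46) * 3 = 33/46
  H: (7/46) * 5 = 35/46
  D: (20/46) * 1 = 20/46
Sum = (32 + 33 + 35 + 20)/46 = 120/46

L = 120/46 = 2.6087 bits/symbol


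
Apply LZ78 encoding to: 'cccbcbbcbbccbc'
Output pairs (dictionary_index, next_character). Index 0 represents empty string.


LZ78 encoding steps:
Dictionary: {0: ''}
Step 1: w='' (idx 0), next='c' -> output (0, 'c'), add 'c' as idx 1
Step 2: w='c' (idx 1), next='c' -> output (1, 'c'), add 'cc' as idx 2
Step 3: w='' (idx 0), next='b' -> output (0, 'b'), add 'b' as idx 3
Step 4: w='c' (idx 1), next='b' -> output (1, 'b'), add 'cb' as idx 4
Step 5: w='b' (idx 3), next='c' -> output (3, 'c'), add 'bc' as idx 5
Step 6: w='b' (idx 3), next='b' -> output (3, 'b'), add 'bb' as idx 6
Step 7: w='cc' (idx 2), next='b' -> output (2, 'b'), add 'ccb' as idx 7
Step 8: w='c' (idx 1), end of input -> output (1, '')


Encoded: [(0, 'c'), (1, 'c'), (0, 'b'), (1, 'b'), (3, 'c'), (3, 'b'), (2, 'b'), (1, '')]


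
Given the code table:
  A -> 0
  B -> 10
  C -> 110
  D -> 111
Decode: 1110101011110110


Decoding:
111 -> D
0 -> A
10 -> B
10 -> B
111 -> D
10 -> B
110 -> C


Result: DABBDBC


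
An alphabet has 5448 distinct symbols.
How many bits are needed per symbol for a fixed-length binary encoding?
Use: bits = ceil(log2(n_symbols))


log2(5448) = 12.4115
Bracket: 2^12 = 4096 < 5448 <= 2^13 = 8192
So ceil(log2(5448)) = 13

bits = ceil(log2(5448)) = ceil(12.4115) = 13 bits


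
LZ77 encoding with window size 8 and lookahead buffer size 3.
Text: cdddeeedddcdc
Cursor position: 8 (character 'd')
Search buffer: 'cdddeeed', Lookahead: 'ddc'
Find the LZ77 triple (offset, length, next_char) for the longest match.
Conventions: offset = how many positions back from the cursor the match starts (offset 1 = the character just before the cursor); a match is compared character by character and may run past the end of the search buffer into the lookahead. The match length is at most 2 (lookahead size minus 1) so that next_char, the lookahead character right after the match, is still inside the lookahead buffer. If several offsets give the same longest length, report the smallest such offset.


Try each offset into the search buffer:
  offset=1 (pos 7, char 'd'): match length 2
  offset=2 (pos 6, char 'e'): match length 0
  offset=3 (pos 5, char 'e'): match length 0
  offset=4 (pos 4, char 'e'): match length 0
  offset=5 (pos 3, char 'd'): match length 1
  offset=6 (pos 2, char 'd'): match length 2
  offset=7 (pos 1, char 'd'): match length 2
  offset=8 (pos 0, char 'c'): match length 0
Longest match has length 2, found at offsets 1, 6, 7; take the smallest, offset 1.
next_char = character at position 8 + 2 = 10 -> 'c'

Best match: offset=1, length=2 (matching 'dd' starting at position 7)
LZ77 triple: (1, 2, 'c')


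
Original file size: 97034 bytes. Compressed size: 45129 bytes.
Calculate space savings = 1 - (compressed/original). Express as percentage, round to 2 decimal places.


ratio = compressed/original = 45129/97034 = 0.465084
savings = 1 - ratio = 1 - 0.465084 = 0.534916
as a percentage: 0.534916 * 100 = 53.49%

Space savings = 1 - 45129/97034 = 53.49%


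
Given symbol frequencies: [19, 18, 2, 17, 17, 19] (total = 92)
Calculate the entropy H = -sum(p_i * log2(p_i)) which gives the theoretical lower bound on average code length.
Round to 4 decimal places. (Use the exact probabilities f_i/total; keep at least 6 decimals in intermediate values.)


Per-symbol terms -p_i * log2(p_i) with p_i = f_i/92:
  p = 19/92 = 0.206522: log2(p) = -2.275634, -p*log2(p) = 0.469968
  p = 18/92 = 0.195652: log2(p) = -2.353637, -p*log2(p) = 0.460494
  p = 2/92 = 0.021739: log2(p) = -5.523562, -p*log2(p) = 0.120077
  p = 17/92 = 0.184783: log2(p) = -2.436099, -p*log2(p) = 0.450149
  p = 17/92 = 0.184783: log2(p) = -2.436099, -p*log2(p) = 0.450149
  p = 19/92 = 0.206522: log2(p) = -2.275634, -p*log2(p) = 0.469968
H = 0.469968 + 0.460494 + 0.120077 + 0.450149 + 0.450149 + 0.469968 = 2.420805

H = 2.4208 bits/symbol


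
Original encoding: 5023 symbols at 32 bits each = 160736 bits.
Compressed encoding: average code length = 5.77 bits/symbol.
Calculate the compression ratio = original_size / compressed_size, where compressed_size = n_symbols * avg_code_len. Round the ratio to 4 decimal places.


original_size = n_symbols * orig_bits = 5023 * 32 = 160736 bits
compressed_size = n_symbols * avg_code_len = 5023 * 5.77 = 28982.71 bits
ratio = original_size / compressed_size = 160736 / 28982.71 = 5.5459

Compression ratio = 5.5459


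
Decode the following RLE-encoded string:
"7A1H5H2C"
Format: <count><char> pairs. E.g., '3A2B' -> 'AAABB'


Expanding each <count><char> pair:
  7A -> 'AAAAAAA'
  1H -> 'H'
  5H -> 'HHHHH'
  2C -> 'CC'

Decoded = AAAAAAAHHHHHHCC


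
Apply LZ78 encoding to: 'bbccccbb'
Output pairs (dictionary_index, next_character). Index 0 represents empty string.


LZ78 encoding steps:
Dictionary: {0: ''}
Step 1: w='' (idx 0), next='b' -> output (0, 'b'), add 'b' as idx 1
Step 2: w='b' (idx 1), next='c' -> output (1, 'c'), add 'bc' as idx 2
Step 3: w='' (idx 0), next='c' -> output (0, 'c'), add 'c' as idx 3
Step 4: w='c' (idx 3), next='c' -> output (3, 'c'), add 'cc' as idx 4
Step 5: w='b' (idx 1), next='b' -> output (1, 'b'), add 'bb' as idx 5


Encoded: [(0, 'b'), (1, 'c'), (0, 'c'), (3, 'c'), (1, 'b')]


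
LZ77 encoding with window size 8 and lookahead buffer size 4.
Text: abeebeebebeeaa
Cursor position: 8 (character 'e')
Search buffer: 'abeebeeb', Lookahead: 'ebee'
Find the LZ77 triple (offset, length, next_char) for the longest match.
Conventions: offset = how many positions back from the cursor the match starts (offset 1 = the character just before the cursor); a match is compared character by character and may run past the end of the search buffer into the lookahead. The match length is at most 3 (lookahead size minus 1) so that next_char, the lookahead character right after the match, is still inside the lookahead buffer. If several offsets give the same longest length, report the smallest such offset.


Try each offset into the search buffer:
  offset=1 (pos 7, char 'b'): match length 0
  offset=2 (pos 6, char 'e'): match length 3
  offset=3 (pos 5, char 'e'): match length 1
  offset=4 (pos 4, char 'b'): match length 0
  offset=5 (pos 3, char 'e'): match length 3
  offset=6 (pos 2, char 'e'): match length 1
  offset=7 (pos 1, char 'b'): match length 0
  offset=8 (pos 0, char 'a'): match length 0
Longest match has length 3, found at offsets 2, 5; take the smallest, offset 2.
next_char = character at position 8 + 3 = 11 -> 'e'

Best match: offset=2, length=3 (matching 'ebe' starting at position 6)
LZ77 triple: (2, 3, 'e')


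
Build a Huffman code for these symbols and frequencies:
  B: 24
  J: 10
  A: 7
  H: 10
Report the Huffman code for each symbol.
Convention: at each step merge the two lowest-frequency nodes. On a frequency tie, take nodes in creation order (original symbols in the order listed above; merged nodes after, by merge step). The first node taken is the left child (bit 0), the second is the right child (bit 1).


Huffman tree construction:
Step 1: Merge A(7) + J(10) = 17
Step 2: Merge H(10) + (A+J)(17) = 27
Step 3: Merge B(24) + (H+(A+J))(27) = 51
Read each symbol's code off the tree from the root (left child = 0, right child = 1).

Codes:
  B: 0 (length 1)
  J: 111 (length 3)
  A: 110 (length 3)
  H: 10 (length 2)
Average code length: 95/51 = 1.8627 bits/symbol


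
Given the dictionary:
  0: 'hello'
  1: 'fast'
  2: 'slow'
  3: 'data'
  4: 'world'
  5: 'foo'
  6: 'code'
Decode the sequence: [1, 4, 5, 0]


Look up each index in the dictionary:
  1 -> 'fast'
  4 -> 'world'
  5 -> 'foo'
  0 -> 'hello'

Decoded: "fast world foo hello"


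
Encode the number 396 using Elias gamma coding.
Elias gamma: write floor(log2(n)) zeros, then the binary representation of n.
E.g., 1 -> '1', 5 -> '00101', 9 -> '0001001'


num_bits = floor(log2(396)) + 1 = 9
leading_zeros = num_bits - 1 = 8
binary(396) = 110001100

Elias gamma(396) = '00000000' + '110001100' = 00000000110001100 (17 bits)


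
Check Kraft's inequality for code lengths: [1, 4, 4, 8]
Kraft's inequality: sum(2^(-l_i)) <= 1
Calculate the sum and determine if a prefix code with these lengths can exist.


Sum = 2^(-1) + 2^(-4) + 2^(-4) + 2^(-8)
    = 0.5 + 0.0625 + 0.0625 + 0.00390625
    = 161/256 = 0.62890625
Since 0.62890625 <= 1, Kraft's inequality IS satisfied.
A prefix code with these lengths CAN exist.

Kraft sum = 0.62890625. Satisfied.


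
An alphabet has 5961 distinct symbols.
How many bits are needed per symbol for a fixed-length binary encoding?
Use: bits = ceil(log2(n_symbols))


log2(5961) = 12.5413
Bracket: 2^12 = 4096 < 5961 <= 2^13 = 8192
So ceil(log2(5961)) = 13

bits = ceil(log2(5961)) = ceil(12.5413) = 13 bits


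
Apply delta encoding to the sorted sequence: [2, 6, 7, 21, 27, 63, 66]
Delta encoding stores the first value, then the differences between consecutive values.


First value: 2
Deltas:
  6 - 2 = 4
  7 - 6 = 1
  21 - 7 = 14
  27 - 21 = 6
  63 - 27 = 36
  66 - 63 = 3


Delta encoded: [2, 4, 1, 14, 6, 36, 3]


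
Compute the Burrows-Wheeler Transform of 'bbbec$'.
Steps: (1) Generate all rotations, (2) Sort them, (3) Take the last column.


Rotations (sorted):
  0: $bbbec -> last char: c
  1: bbbec$ -> last char: $
  2: bbec$b -> last char: b
  3: bec$bb -> last char: b
  4: c$bbbe -> last char: e
  5: ec$bbb -> last char: b


BWT = c$bbeb


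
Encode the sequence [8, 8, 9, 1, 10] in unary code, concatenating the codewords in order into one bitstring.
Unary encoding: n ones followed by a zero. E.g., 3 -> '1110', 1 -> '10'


Encode each number as n ones followed by a terminating 0:
  8 -> 111111110 (9 bits)
  8 -> 111111110 (9 bits)
  9 -> 1111111110 (10 bits)
  1 -> 10 (2 bits)
  10 -> 11111111110 (11 bits)
Total length = 9 + 9 + 10 + 2 + 11 = 41 bits.

Unary([8, 8, 9, 1, 10]) = 11111111011111111011111111101011111111110 (41 bits)


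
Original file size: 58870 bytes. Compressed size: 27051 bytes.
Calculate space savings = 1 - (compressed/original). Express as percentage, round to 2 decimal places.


ratio = compressed/original = 27051/58870 = 0.459504
savings = 1 - ratio = 1 - 0.459504 = 0.540496
as a percentage: 0.540496 * 100 = 54.05%

Space savings = 1 - 27051/58870 = 54.05%


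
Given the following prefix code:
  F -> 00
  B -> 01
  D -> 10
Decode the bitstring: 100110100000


Decoding step by step:
Bits 10 -> D
Bits 01 -> B
Bits 10 -> D
Bits 10 -> D
Bits 00 -> F
Bits 00 -> F


Decoded message: DBDDFF


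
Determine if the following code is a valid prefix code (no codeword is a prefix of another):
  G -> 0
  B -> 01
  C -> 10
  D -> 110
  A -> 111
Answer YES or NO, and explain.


Checking each pair (does one codeword prefix another?):
  G='0' vs B='01': prefix -- VIOLATION

NO -- this is NOT a valid prefix code. G (0) is a prefix of B (01).


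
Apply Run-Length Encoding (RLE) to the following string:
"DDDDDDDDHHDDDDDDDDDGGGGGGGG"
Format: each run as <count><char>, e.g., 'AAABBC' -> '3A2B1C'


Scanning runs left to right:
  i=0: run of 'D' x 8 -> '8D'
  i=8: run of 'H' x 2 -> '2H'
  i=10: run of 'D' x 9 -> '9D'
  i=19: run of 'G' x 8 -> '8G'

RLE = 8D2H9D8G


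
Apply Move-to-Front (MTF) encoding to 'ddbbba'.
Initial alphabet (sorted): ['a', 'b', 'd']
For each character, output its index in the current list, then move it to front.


MTF encoding:
'd': index 2 in ['a', 'b', 'd'] -> ['d', 'a', 'b']
'd': index 0 in ['d', 'a', 'b'] -> ['d', 'a', 'b']
'b': index 2 in ['d', 'a', 'b'] -> ['b', 'd', 'a']
'b': index 0 in ['b', 'd', 'a'] -> ['b', 'd', 'a']
'b': index 0 in ['b', 'd', 'a'] -> ['b', 'd', 'a']
'a': index 2 in ['b', 'd', 'a'] -> ['a', 'b', 'd']


Output: [2, 0, 2, 0, 0, 2]


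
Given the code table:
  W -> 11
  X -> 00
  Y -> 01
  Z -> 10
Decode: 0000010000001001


Decoding:
00 -> X
00 -> X
01 -> Y
00 -> X
00 -> X
00 -> X
10 -> Z
01 -> Y


Result: XXYXXXZY


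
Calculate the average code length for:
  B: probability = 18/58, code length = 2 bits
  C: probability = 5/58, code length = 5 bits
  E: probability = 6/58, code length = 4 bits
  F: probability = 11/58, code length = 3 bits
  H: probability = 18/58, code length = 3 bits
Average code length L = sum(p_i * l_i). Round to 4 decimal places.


Weighted contributions p_i * l_i:
  B: (18/58) * 2 = 36/58
  C: (5/58) * 5 = 25/58
  E: (6/58) * 4 = 24/58
  F: (11/58) * 3 = 33/58
  H: (18/58) * 3 = 54/58
Sum = (36 + 25 + 24 + 33 + 54)/58 = 172/58

L = 172/58 = 2.9655 bits/symbol


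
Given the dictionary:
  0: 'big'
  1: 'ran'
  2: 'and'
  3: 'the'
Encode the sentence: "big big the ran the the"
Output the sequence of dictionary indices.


Look up each word in the dictionary:
  'big' -> 0
  'big' -> 0
  'the' -> 3
  'ran' -> 1
  'the' -> 3
  'the' -> 3

Encoded: [0, 0, 3, 1, 3, 3]


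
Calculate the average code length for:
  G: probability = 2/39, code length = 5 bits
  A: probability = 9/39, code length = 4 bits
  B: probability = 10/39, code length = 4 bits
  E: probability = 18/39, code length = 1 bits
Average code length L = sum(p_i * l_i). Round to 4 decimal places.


Weighted contributions p_i * l_i:
  G: (2/39) * 5 = 10/39
  A: (9/39) * 4 = 36/39
  B: (10/39) * 4 = 40/39
  E: (18/39) * 1 = 18/39
Sum = (10 + 36 + 40 + 18)/39 = 104/39

L = 104/39 = 2.6667 bits/symbol


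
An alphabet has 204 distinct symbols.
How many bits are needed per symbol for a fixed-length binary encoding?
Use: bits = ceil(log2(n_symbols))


log2(204) = 7.6724
Bracket: 2^7 = 128 < 204 <= 2^8 = 256
So ceil(log2(204)) = 8

bits = ceil(log2(204)) = ceil(7.6724) = 8 bits


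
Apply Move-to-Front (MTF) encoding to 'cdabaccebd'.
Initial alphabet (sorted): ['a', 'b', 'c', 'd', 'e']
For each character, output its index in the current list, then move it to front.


MTF encoding:
'c': index 2 in ['a', 'b', 'c', 'd', 'e'] -> ['c', 'a', 'b', 'd', 'e']
'd': index 3 in ['c', 'a', 'b', 'd', 'e'] -> ['d', 'c', 'a', 'b', 'e']
'a': index 2 in ['d', 'c', 'a', 'b', 'e'] -> ['a', 'd', 'c', 'b', 'e']
'b': index 3 in ['a', 'd', 'c', 'b', 'e'] -> ['b', 'a', 'd', 'c', 'e']
'a': index 1 in ['b', 'a', 'd', 'c', 'e'] -> ['a', 'b', 'd', 'c', 'e']
'c': index 3 in ['a', 'b', 'd', 'c', 'e'] -> ['c', 'a', 'b', 'd', 'e']
'c': index 0 in ['c', 'a', 'b', 'd', 'e'] -> ['c', 'a', 'b', 'd', 'e']
'e': index 4 in ['c', 'a', 'b', 'd', 'e'] -> ['e', 'c', 'a', 'b', 'd']
'b': index 3 in ['e', 'c', 'a', 'b', 'd'] -> ['b', 'e', 'c', 'a', 'd']
'd': index 4 in ['b', 'e', 'c', 'a', 'd'] -> ['d', 'b', 'e', 'c', 'a']


Output: [2, 3, 2, 3, 1, 3, 0, 4, 3, 4]


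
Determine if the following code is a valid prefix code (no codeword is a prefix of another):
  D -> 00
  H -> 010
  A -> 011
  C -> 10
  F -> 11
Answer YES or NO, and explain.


Checking each pair (does one codeword prefix another?):
  D='00' vs H='010': no prefix
  D='00' vs A='011': no prefix
  D='00' vs C='10': no prefix
  D='00' vs F='11': no prefix
  H='010' vs D='00': no prefix
  H='010' vs A='011': no prefix
  H='010' vs C='10': no prefix
  H='010' vs F='11': no prefix
  A='011' vs D='00': no prefix
  A='011' vs H='010': no prefix
  A='011' vs C='10': no prefix
  A='011' vs F='11': no prefix
  C='10' vs D='00': no prefix
  C='10' vs H='010': no prefix
  C='10' vs A='011': no prefix
  C='10' vs F='11': no prefix
  F='11' vs D='00': no prefix
  F='11' vs H='010': no prefix
  F='11' vs A='011': no prefix
  F='11' vs C='10': no prefix
No violation found over all pairs.

YES -- this is a valid prefix code. No codeword is a prefix of any other codeword.


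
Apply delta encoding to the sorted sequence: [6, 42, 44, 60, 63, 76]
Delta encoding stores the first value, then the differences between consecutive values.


First value: 6
Deltas:
  42 - 6 = 36
  44 - 42 = 2
  60 - 44 = 16
  63 - 60 = 3
  76 - 63 = 13


Delta encoded: [6, 36, 2, 16, 3, 13]


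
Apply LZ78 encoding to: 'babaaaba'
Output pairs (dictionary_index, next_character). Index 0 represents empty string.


LZ78 encoding steps:
Dictionary: {0: ''}
Step 1: w='' (idx 0), next='b' -> output (0, 'b'), add 'b' as idx 1
Step 2: w='' (idx 0), next='a' -> output (0, 'a'), add 'a' as idx 2
Step 3: w='b' (idx 1), next='a' -> output (1, 'a'), add 'ba' as idx 3
Step 4: w='a' (idx 2), next='a' -> output (2, 'a'), add 'aa' as idx 4
Step 5: w='ba' (idx 3), end of input -> output (3, '')


Encoded: [(0, 'b'), (0, 'a'), (1, 'a'), (2, 'a'), (3, '')]


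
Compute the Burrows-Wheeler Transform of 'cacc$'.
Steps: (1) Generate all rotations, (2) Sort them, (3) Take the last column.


Rotations (sorted):
  0: $cacc -> last char: c
  1: acc$c -> last char: c
  2: c$cac -> last char: c
  3: cacc$ -> last char: $
  4: cc$ca -> last char: a


BWT = ccc$a


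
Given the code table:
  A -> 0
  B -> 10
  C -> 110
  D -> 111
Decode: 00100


Decoding:
0 -> A
0 -> A
10 -> B
0 -> A


Result: AABA


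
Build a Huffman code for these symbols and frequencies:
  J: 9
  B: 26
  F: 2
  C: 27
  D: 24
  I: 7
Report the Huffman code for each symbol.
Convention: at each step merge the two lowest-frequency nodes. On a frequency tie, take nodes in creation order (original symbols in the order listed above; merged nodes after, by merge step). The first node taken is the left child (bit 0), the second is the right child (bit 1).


Huffman tree construction:
Step 1: Merge F(2) + I(7) = 9
Step 2: Merge J(9) + (F+I)(9) = 18
Step 3: Merge (J+(F+I))(18) + D(24) = 42
Step 4: Merge B(26) + C(27) = 53
Step 5: Merge ((J+(F+I))+D)(42) + (B+C)(53) = 95
Read each symbol's code off the tree from the root (left child = 0, right child = 1).

Codes:
  J: 000 (length 3)
  B: 10 (length 2)
  F: 0010 (length 4)
  C: 11 (length 2)
  D: 01 (length 2)
  I: 0011 (length 4)
Average code length: 217/95 = 2.2842 bits/symbol


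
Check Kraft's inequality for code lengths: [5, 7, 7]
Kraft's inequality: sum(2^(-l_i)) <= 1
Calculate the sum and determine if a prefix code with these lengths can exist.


Sum = 2^(-5) + 2^(-7) + 2^(-7)
    = 0.03125 + 0.0078125 + 0.0078125
    = 6/128 = 0.046875
Since 0.046875 <= 1, Kraft's inequality IS satisfied.
A prefix code with these lengths CAN exist.

Kraft sum = 0.046875. Satisfied.


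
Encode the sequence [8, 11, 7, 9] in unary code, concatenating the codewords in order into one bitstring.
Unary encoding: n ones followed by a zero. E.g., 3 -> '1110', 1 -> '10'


Encode each number as n ones followed by a terminating 0:
  8 -> 111111110 (9 bits)
  11 -> 111111111110 (12 bits)
  7 -> 11111110 (8 bits)
  9 -> 1111111110 (10 bits)
Total length = 9 + 12 + 8 + 10 = 39 bits.

Unary([8, 11, 7, 9]) = 111111110111111111110111111101111111110 (39 bits)


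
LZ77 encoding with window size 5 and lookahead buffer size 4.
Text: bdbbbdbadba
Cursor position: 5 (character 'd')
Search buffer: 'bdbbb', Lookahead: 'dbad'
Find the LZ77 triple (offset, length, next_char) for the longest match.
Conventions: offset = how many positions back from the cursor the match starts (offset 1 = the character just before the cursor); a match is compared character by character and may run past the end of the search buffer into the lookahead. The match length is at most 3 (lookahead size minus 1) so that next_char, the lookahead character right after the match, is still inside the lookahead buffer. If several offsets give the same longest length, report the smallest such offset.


Try each offset into the search buffer:
  offset=1 (pos 4, char 'b'): match length 0
  offset=2 (pos 3, char 'b'): match length 0
  offset=3 (pos 2, char 'b'): match length 0
  offset=4 (pos 1, char 'd'): match length 2
  offset=5 (pos 0, char 'b'): match length 0
Longest match has length 2 at offset 4.
next_char = character at position 5 + 2 = 7 -> 'a'

Best match: offset=4, length=2 (matching 'db' starting at position 1)
LZ77 triple: (4, 2, 'a')


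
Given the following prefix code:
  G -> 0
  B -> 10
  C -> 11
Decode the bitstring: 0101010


Decoding step by step:
Bits 0 -> G
Bits 10 -> B
Bits 10 -> B
Bits 10 -> B


Decoded message: GBBB


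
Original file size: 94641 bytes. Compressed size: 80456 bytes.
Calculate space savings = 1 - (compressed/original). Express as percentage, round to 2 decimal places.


ratio = compressed/original = 80456/94641 = 0.850118
savings = 1 - ratio = 1 - 0.850118 = 0.149882
as a percentage: 0.149882 * 100 = 14.99%

Space savings = 1 - 80456/94641 = 14.99%


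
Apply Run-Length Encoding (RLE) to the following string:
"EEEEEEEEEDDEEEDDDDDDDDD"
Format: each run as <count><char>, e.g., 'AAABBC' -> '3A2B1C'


Scanning runs left to right:
  i=0: run of 'E' x 9 -> '9E'
  i=9: run of 'D' x 2 -> '2D'
  i=11: run of 'E' x 3 -> '3E'
  i=14: run of 'D' x 9 -> '9D'

RLE = 9E2D3E9D


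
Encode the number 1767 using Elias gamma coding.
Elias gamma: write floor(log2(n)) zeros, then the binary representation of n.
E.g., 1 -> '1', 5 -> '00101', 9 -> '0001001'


num_bits = floor(log2(1767)) + 1 = 11
leading_zeros = num_bits - 1 = 10
binary(1767) = 11011100111

Elias gamma(1767) = '0000000000' + '11011100111' = 000000000011011100111 (21 bits)


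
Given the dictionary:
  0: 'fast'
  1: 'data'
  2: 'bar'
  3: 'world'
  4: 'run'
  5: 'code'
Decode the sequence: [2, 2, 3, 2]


Look up each index in the dictionary:
  2 -> 'bar'
  2 -> 'bar'
  3 -> 'world'
  2 -> 'bar'

Decoded: "bar bar world bar"


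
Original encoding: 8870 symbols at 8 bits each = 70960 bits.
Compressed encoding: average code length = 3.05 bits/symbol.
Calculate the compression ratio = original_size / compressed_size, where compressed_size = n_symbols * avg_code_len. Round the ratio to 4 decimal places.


original_size = n_symbols * orig_bits = 8870 * 8 = 70960 bits
compressed_size = n_symbols * avg_code_len = 8870 * 3.05 = 27053.5 bits
ratio = original_size / compressed_size = 70960 / 27053.5 = 2.623

Compression ratio = 2.623


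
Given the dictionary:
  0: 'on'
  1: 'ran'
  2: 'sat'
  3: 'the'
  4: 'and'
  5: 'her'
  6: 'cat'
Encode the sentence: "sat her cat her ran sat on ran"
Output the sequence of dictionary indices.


Look up each word in the dictionary:
  'sat' -> 2
  'her' -> 5
  'cat' -> 6
  'her' -> 5
  'ran' -> 1
  'sat' -> 2
  'on' -> 0
  'ran' -> 1

Encoded: [2, 5, 6, 5, 1, 2, 0, 1]


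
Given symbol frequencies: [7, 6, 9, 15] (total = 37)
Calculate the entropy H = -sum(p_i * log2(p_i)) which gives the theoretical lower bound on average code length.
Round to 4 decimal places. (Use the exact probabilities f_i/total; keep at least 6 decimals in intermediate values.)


Per-symbol terms -p_i * log2(p_i) with p_i = f_i/37:
  p = 7/37 = 0.189189: log2(p) = -2.402098, -p*log2(p) = 0.454451
  p = 6/37 = 0.162162: log2(p) = -2.624491, -p*log2(p) = 0.425593
  p = 9/37 = 0.243243: log2(p) = -2.039528, -p*log2(p) = 0.496101
  p = 15/37 = 0.405405: log2(p) = -1.302563, -p*log2(p) = 0.528066
H = 0.454451 + 0.425593 + 0.496101 + 0.528066 = 1.904211

H = 1.9042 bits/symbol


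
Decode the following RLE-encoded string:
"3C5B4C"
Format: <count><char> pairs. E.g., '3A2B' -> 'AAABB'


Expanding each <count><char> pair:
  3C -> 'CCC'
  5B -> 'BBBBB'
  4C -> 'CCCC'

Decoded = CCCBBBBBCCCC


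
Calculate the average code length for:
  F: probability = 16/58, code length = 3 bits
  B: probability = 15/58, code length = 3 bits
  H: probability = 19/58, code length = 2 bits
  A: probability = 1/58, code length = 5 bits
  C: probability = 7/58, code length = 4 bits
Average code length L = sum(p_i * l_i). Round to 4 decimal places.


Weighted contributions p_i * l_i:
  F: (16/58) * 3 = 48/58
  B: (15/58) * 3 = 45/58
  H: (19/58) * 2 = 38/58
  A: (1/58) * 5 = 5/58
  C: (7/58) * 4 = 28/58
Sum = (48 + 45 + 38 + 5 + 28)/58 = 164/58

L = 164/58 = 2.8276 bits/symbol


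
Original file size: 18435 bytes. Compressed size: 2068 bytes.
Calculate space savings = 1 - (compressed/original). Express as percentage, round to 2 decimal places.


ratio = compressed/original = 2068/18435 = 0.112178
savings = 1 - ratio = 1 - 0.112178 = 0.887822
as a percentage: 0.887822 * 100 = 88.78%

Space savings = 1 - 2068/18435 = 88.78%


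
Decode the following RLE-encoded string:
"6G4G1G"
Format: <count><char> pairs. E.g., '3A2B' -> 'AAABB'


Expanding each <count><char> pair:
  6G -> 'GGGGGG'
  4G -> 'GGGG'
  1G -> 'G'

Decoded = GGGGGGGGGGG


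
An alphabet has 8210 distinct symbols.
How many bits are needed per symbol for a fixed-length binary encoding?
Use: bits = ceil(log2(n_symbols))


log2(8210) = 13.0032
Bracket: 2^13 = 8192 < 8210 <= 2^14 = 16384
So ceil(log2(8210)) = 14

bits = ceil(log2(8210)) = ceil(13.0032) = 14 bits
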